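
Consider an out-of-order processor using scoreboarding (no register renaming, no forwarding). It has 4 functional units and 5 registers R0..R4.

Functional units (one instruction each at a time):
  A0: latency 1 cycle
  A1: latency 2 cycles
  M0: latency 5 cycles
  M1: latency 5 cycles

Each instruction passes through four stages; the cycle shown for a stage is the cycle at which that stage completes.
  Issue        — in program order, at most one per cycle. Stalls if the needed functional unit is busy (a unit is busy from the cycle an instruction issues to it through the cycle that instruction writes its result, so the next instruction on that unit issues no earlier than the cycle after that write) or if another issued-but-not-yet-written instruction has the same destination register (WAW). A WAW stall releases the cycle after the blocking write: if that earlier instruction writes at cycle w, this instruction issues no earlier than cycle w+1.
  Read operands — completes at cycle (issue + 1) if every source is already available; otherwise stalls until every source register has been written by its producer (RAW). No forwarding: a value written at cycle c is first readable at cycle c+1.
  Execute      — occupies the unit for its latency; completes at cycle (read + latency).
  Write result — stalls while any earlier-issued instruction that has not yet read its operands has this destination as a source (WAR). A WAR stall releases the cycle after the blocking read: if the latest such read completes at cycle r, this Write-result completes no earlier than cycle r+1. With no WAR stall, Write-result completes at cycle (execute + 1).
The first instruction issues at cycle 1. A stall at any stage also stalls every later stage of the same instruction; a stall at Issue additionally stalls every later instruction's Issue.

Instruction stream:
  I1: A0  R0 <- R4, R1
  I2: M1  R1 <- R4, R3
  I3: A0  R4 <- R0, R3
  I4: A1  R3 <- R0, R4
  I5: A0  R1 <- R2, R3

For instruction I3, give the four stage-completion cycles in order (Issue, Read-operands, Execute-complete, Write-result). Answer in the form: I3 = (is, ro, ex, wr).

I3 = (5, 6, 7, 8)

cycle 1: I1 dispatched to A0
cycle 2: I1 operands ready | I2 dispatched to M1
cycle 3: I1 complete | I2 operands ready
cycle 4: R0←I1
cycle 5: I3 dispatched to A0
cycle 6: I3 operands ready | I4 dispatched to A1
cycle 7: I3 complete
cycle 8: I2 complete | R4←I3
cycle 9: R1←I2 | I4 operands ready
cycle 10: I5 dispatched to A0
cycle 11: I4 complete
cycle 12: R3←I4
cycle 13: I5 operands ready
cycle 14: I5 complete
cycle 15: R1←I5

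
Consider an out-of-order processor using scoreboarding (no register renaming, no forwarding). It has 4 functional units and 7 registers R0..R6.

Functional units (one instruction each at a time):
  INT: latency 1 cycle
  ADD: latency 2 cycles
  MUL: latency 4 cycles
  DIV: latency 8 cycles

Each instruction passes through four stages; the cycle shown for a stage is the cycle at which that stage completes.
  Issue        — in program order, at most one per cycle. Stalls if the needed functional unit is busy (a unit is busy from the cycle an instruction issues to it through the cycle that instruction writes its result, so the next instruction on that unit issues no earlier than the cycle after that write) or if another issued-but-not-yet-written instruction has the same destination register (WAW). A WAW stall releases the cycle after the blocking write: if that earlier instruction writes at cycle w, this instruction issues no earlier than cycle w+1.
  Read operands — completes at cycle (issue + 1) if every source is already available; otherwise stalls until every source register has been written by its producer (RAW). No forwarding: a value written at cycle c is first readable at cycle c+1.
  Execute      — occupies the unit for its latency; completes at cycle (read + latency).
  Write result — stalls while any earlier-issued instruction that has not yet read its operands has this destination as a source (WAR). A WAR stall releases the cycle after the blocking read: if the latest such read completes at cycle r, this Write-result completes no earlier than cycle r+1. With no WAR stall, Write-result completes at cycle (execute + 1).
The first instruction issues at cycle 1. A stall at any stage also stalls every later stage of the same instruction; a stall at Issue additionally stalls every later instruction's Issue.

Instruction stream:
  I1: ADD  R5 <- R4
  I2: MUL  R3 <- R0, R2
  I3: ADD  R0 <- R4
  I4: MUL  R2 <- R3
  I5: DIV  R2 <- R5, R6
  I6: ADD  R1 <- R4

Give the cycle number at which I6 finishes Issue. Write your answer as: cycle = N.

c1: I1→ADD
c2: I1 RO; I2→MUL
c3: I2 RO
c4: I1 EX
c5: I1 WR R5
c6: I3→ADD
c7: I2 EX; I3 RO
c8: I2 WR R3
c9: I3 EX; I4→MUL
c10: I3 WR R0; I4 RO
c14: I4 EX
c15: I4 WR R2
c16: I5→DIV
c17: I5 RO; I6→ADD
c18: I6 RO
c20: I6 EX
c21: I6 WR R1
c25: I5 EX
c26: I5 WR R2

cycle = 17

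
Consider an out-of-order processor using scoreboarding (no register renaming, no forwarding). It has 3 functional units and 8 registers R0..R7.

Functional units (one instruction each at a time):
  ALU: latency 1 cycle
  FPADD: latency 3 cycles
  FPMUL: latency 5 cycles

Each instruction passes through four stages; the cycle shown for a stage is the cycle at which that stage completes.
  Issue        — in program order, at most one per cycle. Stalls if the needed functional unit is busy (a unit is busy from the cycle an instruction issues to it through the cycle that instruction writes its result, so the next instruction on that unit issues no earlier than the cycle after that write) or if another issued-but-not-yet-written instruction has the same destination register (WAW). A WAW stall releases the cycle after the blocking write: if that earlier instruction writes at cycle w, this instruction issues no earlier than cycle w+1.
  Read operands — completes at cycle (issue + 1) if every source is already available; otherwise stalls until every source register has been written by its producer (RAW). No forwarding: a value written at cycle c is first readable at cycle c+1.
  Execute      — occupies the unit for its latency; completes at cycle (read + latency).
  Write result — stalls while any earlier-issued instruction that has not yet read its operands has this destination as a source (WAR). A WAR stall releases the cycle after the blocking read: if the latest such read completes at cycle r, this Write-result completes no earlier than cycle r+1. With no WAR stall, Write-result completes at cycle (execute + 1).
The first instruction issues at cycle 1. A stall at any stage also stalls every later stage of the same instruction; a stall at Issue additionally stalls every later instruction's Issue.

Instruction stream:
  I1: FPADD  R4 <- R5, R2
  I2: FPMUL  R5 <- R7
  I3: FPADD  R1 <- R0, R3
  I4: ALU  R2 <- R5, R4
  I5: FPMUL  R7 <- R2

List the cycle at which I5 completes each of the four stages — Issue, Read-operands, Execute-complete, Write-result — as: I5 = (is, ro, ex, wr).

c1: I1 dispatched to FPADD
c2: I1 operands ready; I2 dispatched to FPMUL
c3: I2 operands ready
c5: I1 complete
c6: R4←I1
c7: I3 dispatched to FPADD
c8: I2 complete; I3 operands ready; I4 dispatched to ALU
c9: R5←I2
c10: I4 operands ready; I5 dispatched to FPMUL
c11: I3 complete; I4 complete
c12: R1←I3; R2←I4
c13: I5 operands ready
c18: I5 complete
c19: R7←I5

I5 = (10, 13, 18, 19)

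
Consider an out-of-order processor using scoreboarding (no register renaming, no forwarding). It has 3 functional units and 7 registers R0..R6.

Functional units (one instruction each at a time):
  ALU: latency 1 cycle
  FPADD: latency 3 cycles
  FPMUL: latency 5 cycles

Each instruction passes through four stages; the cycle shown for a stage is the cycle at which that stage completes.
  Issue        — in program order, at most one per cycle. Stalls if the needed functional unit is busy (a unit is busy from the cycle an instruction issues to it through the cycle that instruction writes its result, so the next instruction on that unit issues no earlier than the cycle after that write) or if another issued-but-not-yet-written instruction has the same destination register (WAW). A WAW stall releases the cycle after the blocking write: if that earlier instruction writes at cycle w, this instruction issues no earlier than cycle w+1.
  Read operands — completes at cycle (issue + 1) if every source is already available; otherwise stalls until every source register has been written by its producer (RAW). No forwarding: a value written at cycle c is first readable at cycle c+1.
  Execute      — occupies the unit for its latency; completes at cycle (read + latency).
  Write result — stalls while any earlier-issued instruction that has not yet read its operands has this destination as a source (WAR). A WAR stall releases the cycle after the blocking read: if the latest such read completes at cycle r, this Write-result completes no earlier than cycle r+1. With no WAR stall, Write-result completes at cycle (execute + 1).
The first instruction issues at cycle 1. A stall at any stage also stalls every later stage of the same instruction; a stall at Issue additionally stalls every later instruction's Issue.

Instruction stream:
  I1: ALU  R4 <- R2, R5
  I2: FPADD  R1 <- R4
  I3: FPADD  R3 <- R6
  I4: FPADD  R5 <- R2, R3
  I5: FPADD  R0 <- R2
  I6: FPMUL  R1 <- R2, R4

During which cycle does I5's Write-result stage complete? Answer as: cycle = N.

cycle 1: I1 dispatched to ALU
cycle 2: I1 operands ready | I2 dispatched to FPADD
cycle 3: I1 complete
cycle 4: R4←I1
cycle 5: I2 operands ready
cycle 8: I2 complete
cycle 9: R1←I2
cycle 10: I3 dispatched to FPADD
cycle 11: I3 operands ready
cycle 14: I3 complete
cycle 15: R3←I3
cycle 16: I4 dispatched to FPADD
cycle 17: I4 operands ready
cycle 20: I4 complete
cycle 21: R5←I4
cycle 22: I5 dispatched to FPADD
cycle 23: I5 operands ready | I6 dispatched to FPMUL
cycle 24: I6 operands ready
cycle 26: I5 complete
cycle 27: R0←I5
cycle 29: I6 complete
cycle 30: R1←I6

cycle = 27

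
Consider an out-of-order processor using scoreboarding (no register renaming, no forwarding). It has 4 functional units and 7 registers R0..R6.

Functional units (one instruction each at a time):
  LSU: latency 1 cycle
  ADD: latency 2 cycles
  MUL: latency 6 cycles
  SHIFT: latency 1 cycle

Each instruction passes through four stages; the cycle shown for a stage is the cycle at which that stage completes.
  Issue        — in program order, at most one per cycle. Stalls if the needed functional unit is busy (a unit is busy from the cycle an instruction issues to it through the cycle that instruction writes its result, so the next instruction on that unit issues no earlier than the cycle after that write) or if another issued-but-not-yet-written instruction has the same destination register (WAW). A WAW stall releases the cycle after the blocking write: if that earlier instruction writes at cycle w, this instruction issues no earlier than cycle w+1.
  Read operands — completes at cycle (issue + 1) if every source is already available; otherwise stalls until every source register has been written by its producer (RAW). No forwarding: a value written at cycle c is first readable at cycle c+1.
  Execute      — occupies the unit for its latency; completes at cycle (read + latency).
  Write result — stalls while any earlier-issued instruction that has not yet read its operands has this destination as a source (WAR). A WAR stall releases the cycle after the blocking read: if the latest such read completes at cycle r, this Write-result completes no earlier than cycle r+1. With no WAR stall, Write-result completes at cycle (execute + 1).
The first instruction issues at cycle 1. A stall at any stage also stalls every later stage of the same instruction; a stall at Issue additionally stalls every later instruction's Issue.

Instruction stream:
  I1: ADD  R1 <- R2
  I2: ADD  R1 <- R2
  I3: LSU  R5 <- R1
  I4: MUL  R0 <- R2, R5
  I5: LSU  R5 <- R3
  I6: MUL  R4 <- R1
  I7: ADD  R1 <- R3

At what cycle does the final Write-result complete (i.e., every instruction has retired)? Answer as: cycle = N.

cycle 1: I1 issues→ADD
cycle 2: I1 reads
cycle 4: I1 exec-done
cycle 5: I1 writes R1
cycle 6: I2 issues→ADD
cycle 7: I2 reads; I3 issues→LSU
cycle 8: I4 issues→MUL
cycle 9: I2 exec-done
cycle 10: I2 writes R1
cycle 11: I3 reads
cycle 12: I3 exec-done
cycle 13: I3 writes R5
cycle 14: I4 reads; I5 issues→LSU
cycle 15: I5 reads
cycle 16: I5 exec-done
cycle 17: I5 writes R5
cycle 20: I4 exec-done
cycle 21: I4 writes R0
cycle 22: I6 issues→MUL
cycle 23: I6 reads; I7 issues→ADD
cycle 24: I7 reads
cycle 26: I7 exec-done
cycle 27: I7 writes R1
cycle 29: I6 exec-done
cycle 30: I6 writes R4

cycle = 30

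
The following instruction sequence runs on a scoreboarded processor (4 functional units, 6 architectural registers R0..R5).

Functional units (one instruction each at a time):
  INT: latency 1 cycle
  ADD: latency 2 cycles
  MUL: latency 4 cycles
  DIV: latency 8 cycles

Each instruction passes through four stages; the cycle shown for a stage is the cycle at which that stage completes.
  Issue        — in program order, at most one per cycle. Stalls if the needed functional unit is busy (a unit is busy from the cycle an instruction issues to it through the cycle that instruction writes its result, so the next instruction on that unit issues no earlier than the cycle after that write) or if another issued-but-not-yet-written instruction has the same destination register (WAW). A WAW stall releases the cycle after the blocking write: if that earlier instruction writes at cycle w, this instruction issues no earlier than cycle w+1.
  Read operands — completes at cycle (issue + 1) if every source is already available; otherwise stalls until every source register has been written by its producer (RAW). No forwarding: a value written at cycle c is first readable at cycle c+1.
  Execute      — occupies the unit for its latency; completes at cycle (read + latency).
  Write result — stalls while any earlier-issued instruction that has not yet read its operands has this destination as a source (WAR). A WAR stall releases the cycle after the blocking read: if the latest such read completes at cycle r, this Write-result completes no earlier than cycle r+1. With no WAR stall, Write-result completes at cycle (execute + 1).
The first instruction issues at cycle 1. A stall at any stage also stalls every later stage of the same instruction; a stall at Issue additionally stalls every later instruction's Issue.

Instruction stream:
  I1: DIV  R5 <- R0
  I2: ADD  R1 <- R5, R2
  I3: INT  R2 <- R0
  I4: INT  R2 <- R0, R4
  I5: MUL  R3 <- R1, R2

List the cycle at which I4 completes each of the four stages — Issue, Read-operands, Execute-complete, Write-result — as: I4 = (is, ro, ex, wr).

I4 = (14, 15, 16, 17)

t=1  I1 issues→DIV
t=2  I1 reads; I2 issues→ADD
t=3  I3 issues→INT
t=4  I3 reads
t=5  I3 exec-done
t=10  I1 exec-done
t=11  I1 writes R5
t=12  I2 reads
t=13  I3 writes R2
t=14  I2 exec-done; I4 issues→INT
t=15  I2 writes R1; I4 reads; I5 issues→MUL
t=16  I4 exec-done
t=17  I4 writes R2
t=18  I5 reads
t=22  I5 exec-done
t=23  I5 writes R3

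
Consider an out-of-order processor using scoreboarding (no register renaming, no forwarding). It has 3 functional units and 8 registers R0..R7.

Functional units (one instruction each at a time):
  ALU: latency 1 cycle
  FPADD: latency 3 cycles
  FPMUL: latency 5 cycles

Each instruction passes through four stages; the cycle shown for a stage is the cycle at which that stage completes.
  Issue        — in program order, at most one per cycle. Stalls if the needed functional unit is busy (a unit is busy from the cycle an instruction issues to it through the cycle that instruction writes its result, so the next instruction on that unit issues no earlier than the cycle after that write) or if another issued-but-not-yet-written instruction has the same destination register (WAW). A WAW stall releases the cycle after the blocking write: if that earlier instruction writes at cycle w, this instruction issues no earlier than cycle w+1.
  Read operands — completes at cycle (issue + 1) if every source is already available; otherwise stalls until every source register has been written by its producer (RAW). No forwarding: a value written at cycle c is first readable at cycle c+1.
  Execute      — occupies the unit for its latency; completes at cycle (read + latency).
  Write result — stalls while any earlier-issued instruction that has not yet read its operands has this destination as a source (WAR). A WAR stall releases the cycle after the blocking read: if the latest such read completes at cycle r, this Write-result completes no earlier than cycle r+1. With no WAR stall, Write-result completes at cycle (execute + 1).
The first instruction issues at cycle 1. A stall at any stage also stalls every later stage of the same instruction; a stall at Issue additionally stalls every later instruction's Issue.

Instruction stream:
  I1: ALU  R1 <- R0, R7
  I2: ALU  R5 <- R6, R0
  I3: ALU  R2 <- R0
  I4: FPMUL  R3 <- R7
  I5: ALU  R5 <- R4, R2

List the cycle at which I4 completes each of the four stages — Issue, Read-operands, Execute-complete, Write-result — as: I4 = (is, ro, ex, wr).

I4 = (10, 11, 16, 17)

cycle 1: I1→ALU
cycle 2: I1 RO
cycle 3: I1 EX
cycle 4: I1 WR R1
cycle 5: I2→ALU
cycle 6: I2 RO
cycle 7: I2 EX
cycle 8: I2 WR R5
cycle 9: I3→ALU
cycle 10: I3 RO, I4→FPMUL
cycle 11: I3 EX, I4 RO
cycle 12: I3 WR R2
cycle 13: I5→ALU
cycle 14: I5 RO
cycle 15: I5 EX
cycle 16: I4 EX, I5 WR R5
cycle 17: I4 WR R3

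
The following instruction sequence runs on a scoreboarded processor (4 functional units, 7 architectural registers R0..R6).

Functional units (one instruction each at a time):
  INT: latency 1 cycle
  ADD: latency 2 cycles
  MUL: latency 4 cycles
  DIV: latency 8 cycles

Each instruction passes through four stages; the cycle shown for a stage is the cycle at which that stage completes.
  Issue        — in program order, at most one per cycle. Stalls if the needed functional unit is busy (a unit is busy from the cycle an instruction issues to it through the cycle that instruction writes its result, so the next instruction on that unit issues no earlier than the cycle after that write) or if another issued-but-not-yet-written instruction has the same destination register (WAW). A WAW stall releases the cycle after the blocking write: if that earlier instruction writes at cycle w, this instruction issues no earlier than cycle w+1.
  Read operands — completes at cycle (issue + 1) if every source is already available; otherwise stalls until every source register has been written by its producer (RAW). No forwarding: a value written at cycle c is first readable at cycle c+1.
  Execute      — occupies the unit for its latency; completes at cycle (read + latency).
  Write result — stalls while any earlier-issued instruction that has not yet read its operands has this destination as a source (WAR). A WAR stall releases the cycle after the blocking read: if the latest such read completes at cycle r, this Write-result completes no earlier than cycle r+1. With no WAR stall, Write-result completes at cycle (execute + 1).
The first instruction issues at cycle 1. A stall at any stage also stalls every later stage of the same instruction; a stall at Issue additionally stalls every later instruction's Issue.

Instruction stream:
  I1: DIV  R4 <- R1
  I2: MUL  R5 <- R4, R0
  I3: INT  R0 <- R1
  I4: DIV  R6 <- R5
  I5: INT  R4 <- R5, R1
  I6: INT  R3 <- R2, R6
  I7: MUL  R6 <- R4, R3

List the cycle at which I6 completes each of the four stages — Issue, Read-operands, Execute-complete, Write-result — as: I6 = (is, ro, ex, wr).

I6 = (21, 28, 29, 30)

  I1 | 1 | 2 | 10 | 11
  I2 | 2 | 12 | 16 | 17   RAW R4: wait I1 write@11
  I3 | 3 | 4 | 5 | 13   WAR R0: wait I2 read@12
  I4 | 12 | 18 | 26 | 27   struct: DIV busy until I1 writes@11 · RAW R5: wait I2 write@17
  I5 | 14 | 18 | 19 | 20   struct: INT busy until I3 writes@13 · RAW R5: wait I2 write@17
  I6 | 21 | 28 | 29 | 30   struct: INT busy until I5 writes@20 · RAW R6: wait I4 write@27
  I7 | 28 | 31 | 35 | 36   WAW R6: wait I4 write@27 · RAW R3: wait I6 write@30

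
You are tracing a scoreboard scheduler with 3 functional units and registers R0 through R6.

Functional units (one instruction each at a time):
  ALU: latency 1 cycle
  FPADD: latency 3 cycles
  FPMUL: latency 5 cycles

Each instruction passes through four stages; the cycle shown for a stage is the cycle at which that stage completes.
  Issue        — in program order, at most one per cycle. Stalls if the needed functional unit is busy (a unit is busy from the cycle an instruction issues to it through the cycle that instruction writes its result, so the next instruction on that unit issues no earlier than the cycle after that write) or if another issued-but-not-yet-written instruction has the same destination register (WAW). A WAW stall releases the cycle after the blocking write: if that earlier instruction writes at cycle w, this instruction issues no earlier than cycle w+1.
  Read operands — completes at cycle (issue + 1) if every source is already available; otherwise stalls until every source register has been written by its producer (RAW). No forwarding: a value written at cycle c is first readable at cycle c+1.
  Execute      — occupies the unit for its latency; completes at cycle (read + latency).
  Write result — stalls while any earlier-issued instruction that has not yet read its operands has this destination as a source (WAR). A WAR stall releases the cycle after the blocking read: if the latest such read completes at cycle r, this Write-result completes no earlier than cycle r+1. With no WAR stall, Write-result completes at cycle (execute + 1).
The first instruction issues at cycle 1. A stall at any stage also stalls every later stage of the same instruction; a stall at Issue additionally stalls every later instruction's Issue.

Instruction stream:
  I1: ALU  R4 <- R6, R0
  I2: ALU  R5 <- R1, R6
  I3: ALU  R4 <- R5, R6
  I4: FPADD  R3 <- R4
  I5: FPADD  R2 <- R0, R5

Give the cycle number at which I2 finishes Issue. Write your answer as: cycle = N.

cycle = 5

I1: IS=1 RO=2 EX=3 WR=4
I2: IS=5 RO=6 EX=7 WR=8  [struct: ALU busy until I1 writes@4]
I3: IS=9 RO=10 EX=11 WR=12  [struct: ALU busy until I2 writes@8]
I4: IS=10 RO=13 EX=16 WR=17  [RAW R4: wait I3 write@12]
I5: IS=18 RO=19 EX=22 WR=23  [struct: FPADD busy until I4 writes@17]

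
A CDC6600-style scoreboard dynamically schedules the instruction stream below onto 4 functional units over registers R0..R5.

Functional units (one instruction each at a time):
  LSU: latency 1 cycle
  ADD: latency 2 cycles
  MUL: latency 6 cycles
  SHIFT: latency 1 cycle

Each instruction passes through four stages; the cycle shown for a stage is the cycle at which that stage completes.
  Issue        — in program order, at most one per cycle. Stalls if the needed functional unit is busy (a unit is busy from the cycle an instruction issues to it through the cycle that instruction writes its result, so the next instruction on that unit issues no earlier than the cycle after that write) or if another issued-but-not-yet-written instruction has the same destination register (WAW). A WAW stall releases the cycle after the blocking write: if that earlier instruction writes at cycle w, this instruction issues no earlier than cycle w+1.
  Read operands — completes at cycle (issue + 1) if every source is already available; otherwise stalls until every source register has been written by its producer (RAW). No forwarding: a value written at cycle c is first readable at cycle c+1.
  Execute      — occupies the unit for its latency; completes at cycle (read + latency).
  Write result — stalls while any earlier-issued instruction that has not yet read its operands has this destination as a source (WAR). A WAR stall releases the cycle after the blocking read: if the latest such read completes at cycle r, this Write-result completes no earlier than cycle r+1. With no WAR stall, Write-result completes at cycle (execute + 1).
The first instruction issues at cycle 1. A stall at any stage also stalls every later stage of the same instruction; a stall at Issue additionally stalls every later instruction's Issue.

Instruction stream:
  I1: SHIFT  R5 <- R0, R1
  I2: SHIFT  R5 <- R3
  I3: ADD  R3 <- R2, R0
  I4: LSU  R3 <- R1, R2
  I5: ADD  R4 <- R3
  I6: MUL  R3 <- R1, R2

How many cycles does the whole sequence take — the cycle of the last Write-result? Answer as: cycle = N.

cycle = 23

c1: issue I1 (SHIFT)
c2: I1 read-ops
c3: I1 finished on SHIFT
c4: I1→R5
c5: issue I2 (SHIFT)
c6: I2 read-ops; issue I3 (ADD)
c7: I2 finished on SHIFT; I3 read-ops
c8: I2→R5
c9: I3 finished on ADD
c10: I3→R3
c11: issue I4 (LSU)
c12: I4 read-ops; issue I5 (ADD)
c13: I4 finished on LSU
c14: I4→R3
c15: I5 read-ops; issue I6 (MUL)
c16: I6 read-ops
c17: I5 finished on ADD
c18: I5→R4
c22: I6 finished on MUL
c23: I6→R3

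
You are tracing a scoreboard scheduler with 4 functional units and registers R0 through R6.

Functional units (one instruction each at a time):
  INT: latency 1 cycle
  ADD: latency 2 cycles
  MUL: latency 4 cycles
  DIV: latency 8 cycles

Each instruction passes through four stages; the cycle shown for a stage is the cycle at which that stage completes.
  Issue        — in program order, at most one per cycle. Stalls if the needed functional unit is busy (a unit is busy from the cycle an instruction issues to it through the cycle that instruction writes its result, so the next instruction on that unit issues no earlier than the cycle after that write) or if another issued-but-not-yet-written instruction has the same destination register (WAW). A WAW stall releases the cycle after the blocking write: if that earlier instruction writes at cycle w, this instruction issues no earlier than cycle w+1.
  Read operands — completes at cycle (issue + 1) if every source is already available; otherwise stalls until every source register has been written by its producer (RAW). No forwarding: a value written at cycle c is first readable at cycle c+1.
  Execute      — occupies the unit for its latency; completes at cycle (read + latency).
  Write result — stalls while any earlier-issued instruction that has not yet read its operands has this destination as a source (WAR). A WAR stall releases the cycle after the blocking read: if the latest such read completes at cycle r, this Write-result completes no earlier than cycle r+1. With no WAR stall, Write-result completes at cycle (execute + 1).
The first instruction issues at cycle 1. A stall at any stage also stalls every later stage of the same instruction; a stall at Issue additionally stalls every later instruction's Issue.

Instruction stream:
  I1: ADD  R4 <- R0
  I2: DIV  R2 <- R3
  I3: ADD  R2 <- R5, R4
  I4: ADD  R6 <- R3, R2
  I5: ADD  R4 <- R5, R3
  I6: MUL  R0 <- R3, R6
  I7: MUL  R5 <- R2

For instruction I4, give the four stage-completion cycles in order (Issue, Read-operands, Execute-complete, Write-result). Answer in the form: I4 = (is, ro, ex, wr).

[I1] 1/2/4/5
[I2] 2/3/11/12
[I3] 13/14/16/17  (WAW R2: wait I2 write@12)
[I4] 18/19/21/22  (struct: ADD busy until I3 writes@17)
[I5] 23/24/26/27  (struct: ADD busy until I4 writes@22)
[I6] 24/25/29/30
[I7] 31/32/36/37  (struct: MUL busy until I6 writes@30)

I4 = (18, 19, 21, 22)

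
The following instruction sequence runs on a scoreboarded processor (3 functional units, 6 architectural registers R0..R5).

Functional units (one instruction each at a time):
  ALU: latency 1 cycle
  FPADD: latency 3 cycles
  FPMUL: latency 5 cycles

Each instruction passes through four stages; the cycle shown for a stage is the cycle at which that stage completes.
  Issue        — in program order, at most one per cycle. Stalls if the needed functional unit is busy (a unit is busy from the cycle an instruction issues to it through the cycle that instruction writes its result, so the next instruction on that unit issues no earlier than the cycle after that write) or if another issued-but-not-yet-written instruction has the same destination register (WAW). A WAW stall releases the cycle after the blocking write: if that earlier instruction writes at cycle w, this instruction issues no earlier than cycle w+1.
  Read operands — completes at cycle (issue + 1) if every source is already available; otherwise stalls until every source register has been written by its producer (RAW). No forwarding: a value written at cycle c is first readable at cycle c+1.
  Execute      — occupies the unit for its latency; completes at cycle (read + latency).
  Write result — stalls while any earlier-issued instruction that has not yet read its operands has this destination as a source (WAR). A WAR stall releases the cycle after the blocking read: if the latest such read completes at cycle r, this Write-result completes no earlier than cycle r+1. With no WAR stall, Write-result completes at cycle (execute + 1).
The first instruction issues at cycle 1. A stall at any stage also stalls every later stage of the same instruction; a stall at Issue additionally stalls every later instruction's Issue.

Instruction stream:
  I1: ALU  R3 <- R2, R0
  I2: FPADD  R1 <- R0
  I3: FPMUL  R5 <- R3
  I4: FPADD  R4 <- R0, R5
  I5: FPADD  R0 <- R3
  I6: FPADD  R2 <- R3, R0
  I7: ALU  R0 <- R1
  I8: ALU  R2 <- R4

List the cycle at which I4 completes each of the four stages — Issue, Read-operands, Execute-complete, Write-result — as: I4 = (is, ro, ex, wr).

I4 = (8, 12, 15, 16)

[1] I1→ALU
[2] I1 RO, I2→FPADD
[3] I1 EX, I2 RO, I3→FPMUL
[4] I1 WR R3
[5] I3 RO
[6] I2 EX
[7] I2 WR R1
[8] I4→FPADD
[10] I3 EX
[11] I3 WR R5
[12] I4 RO
[15] I4 EX
[16] I4 WR R4
[17] I5→FPADD
[18] I5 RO
[21] I5 EX
[22] I5 WR R0
[23] I6→FPADD
[24] I6 RO, I7→ALU
[25] I7 RO
[26] I7 EX
[27] I6 EX, I7 WR R0
[28] I6 WR R2
[29] I8→ALU
[30] I8 RO
[31] I8 EX
[32] I8 WR R2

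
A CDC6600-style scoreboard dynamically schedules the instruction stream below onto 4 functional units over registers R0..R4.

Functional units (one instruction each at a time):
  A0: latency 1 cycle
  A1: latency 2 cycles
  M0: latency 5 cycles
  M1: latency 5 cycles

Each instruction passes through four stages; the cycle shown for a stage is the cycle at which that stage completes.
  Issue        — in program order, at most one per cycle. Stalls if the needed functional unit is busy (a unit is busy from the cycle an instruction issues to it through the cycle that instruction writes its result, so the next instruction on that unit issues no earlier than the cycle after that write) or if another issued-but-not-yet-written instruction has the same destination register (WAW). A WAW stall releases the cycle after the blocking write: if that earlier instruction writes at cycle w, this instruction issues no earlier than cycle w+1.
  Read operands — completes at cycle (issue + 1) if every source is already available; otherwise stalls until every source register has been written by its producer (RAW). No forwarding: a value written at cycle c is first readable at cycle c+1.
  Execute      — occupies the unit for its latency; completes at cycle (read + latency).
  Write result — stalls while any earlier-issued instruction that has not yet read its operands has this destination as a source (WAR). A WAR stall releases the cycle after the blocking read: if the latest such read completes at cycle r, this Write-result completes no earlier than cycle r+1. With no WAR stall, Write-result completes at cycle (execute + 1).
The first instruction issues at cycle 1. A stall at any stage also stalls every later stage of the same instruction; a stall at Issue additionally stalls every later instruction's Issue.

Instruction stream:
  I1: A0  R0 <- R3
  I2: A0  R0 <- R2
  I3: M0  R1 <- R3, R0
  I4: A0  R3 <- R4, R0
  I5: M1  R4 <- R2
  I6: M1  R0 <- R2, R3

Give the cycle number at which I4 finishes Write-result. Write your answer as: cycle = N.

I1 -> (1, 2, 3, 4)
I2 -> (5, 6, 7, 8)  // struct: A0 busy until I1 writes@4
I3 -> (6, 9, 14, 15)  // RAW R0: wait I2 write@8
I4 -> (9, 10, 11, 12)  // struct: A0 busy until I2 writes@8
I5 -> (10, 11, 16, 17)
I6 -> (18, 19, 24, 25)  // struct: M1 busy until I5 writes@17

cycle = 12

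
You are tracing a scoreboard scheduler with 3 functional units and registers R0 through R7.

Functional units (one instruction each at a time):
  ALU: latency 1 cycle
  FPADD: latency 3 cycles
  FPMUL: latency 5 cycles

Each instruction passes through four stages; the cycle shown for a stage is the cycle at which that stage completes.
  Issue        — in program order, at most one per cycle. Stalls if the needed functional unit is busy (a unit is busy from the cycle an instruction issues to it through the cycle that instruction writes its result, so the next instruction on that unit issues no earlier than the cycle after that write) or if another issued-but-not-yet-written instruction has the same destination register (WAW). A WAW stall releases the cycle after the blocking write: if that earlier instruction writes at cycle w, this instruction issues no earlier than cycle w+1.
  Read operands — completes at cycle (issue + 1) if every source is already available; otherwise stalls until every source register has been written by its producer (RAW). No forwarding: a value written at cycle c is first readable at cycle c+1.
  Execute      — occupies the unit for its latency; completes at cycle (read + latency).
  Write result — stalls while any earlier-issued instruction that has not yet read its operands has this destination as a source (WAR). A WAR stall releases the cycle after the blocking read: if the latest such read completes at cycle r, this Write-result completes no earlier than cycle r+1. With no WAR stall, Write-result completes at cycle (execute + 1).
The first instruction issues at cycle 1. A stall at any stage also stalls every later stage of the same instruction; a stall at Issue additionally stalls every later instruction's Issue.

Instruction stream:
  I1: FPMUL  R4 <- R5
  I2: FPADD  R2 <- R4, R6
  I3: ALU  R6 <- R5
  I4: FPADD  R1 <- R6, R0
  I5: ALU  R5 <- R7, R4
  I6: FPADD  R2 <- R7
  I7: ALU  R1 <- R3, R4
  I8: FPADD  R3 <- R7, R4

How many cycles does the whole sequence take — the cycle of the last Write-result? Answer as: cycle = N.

cycle = 31

c1: I1 issues→FPMUL
c2: I1 reads; I2 issues→FPADD
c3: I3 issues→ALU
c4: I3 reads
c5: I3 exec-done
c7: I1 exec-done
c8: I1 writes R4
c9: I2 reads
c10: I3 writes R6
c12: I2 exec-done
c13: I2 writes R2
c14: I4 issues→FPADD
c15: I4 reads; I5 issues→ALU
c16: I5 reads
c17: I5 exec-done
c18: I4 exec-done; I5 writes R5
c19: I4 writes R1
c20: I6 issues→FPADD
c21: I6 reads; I7 issues→ALU
c22: I7 reads
c23: I7 exec-done
c24: I6 exec-done; I7 writes R1
c25: I6 writes R2
c26: I8 issues→FPADD
c27: I8 reads
c30: I8 exec-done
c31: I8 writes R3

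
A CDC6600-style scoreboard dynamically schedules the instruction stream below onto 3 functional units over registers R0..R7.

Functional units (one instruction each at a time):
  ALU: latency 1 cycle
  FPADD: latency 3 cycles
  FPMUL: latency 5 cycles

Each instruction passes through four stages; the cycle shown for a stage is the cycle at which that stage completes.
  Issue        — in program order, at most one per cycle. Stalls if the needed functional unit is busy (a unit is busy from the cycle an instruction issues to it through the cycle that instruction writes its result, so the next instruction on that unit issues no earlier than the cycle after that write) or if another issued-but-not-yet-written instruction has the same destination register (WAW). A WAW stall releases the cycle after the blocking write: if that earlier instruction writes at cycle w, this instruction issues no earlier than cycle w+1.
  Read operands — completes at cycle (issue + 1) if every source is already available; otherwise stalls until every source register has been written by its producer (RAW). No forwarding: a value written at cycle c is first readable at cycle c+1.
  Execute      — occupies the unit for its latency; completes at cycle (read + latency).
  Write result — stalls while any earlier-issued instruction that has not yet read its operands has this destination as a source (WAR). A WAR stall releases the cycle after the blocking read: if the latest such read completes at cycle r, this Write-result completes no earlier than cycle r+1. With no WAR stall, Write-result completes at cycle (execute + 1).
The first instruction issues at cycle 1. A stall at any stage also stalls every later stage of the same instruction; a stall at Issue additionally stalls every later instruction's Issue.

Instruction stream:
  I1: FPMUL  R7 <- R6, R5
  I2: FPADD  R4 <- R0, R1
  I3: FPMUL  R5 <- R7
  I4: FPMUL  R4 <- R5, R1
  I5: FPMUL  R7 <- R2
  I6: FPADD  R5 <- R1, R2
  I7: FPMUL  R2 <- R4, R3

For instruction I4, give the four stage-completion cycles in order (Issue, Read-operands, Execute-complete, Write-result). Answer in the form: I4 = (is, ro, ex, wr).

c1: I1 dispatched to FPMUL
c2: I1 operands ready, I2 dispatched to FPADD
c3: I2 operands ready
c6: I2 complete
c7: I1 complete, R4←I2
c8: R7←I1
c9: I3 dispatched to FPMUL
c10: I3 operands ready
c15: I3 complete
c16: R5←I3
c17: I4 dispatched to FPMUL
c18: I4 operands ready
c23: I4 complete
c24: R4←I4
c25: I5 dispatched to FPMUL
c26: I5 operands ready, I6 dispatched to FPADD
c27: I6 operands ready
c30: I6 complete
c31: I5 complete, R5←I6
c32: R7←I5
c33: I7 dispatched to FPMUL
c34: I7 operands ready
c39: I7 complete
c40: R2←I7

I4 = (17, 18, 23, 24)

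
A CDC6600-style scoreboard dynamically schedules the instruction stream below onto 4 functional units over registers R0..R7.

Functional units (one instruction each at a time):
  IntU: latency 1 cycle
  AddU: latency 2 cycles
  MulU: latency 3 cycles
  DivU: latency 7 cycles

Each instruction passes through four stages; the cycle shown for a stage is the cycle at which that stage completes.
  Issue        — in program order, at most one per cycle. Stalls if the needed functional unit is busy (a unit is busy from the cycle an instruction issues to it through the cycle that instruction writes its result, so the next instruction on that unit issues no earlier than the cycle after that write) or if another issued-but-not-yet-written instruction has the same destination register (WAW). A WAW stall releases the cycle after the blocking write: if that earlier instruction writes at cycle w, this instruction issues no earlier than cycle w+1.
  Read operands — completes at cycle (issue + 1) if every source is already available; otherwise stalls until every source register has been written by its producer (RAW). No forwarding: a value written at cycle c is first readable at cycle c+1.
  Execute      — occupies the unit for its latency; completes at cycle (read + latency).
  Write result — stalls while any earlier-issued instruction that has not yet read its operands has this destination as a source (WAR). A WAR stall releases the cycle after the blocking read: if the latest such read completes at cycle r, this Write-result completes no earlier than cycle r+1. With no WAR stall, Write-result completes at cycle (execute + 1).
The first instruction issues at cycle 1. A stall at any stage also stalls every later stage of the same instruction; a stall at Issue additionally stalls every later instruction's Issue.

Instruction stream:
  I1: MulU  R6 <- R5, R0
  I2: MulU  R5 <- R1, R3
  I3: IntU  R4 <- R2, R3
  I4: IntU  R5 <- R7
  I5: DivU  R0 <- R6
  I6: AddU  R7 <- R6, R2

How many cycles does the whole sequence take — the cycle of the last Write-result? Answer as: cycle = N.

cycle = 23

  I1 | 1 | 2 | 5 | 6
  I2 | 7 | 8 | 11 | 12   struct: MulU busy until I1 writes@6
  I3 | 8 | 9 | 10 | 11
  I4 | 13 | 14 | 15 | 16   WAW R5: wait I2 write@12
  I5 | 14 | 15 | 22 | 23
  I6 | 15 | 16 | 18 | 19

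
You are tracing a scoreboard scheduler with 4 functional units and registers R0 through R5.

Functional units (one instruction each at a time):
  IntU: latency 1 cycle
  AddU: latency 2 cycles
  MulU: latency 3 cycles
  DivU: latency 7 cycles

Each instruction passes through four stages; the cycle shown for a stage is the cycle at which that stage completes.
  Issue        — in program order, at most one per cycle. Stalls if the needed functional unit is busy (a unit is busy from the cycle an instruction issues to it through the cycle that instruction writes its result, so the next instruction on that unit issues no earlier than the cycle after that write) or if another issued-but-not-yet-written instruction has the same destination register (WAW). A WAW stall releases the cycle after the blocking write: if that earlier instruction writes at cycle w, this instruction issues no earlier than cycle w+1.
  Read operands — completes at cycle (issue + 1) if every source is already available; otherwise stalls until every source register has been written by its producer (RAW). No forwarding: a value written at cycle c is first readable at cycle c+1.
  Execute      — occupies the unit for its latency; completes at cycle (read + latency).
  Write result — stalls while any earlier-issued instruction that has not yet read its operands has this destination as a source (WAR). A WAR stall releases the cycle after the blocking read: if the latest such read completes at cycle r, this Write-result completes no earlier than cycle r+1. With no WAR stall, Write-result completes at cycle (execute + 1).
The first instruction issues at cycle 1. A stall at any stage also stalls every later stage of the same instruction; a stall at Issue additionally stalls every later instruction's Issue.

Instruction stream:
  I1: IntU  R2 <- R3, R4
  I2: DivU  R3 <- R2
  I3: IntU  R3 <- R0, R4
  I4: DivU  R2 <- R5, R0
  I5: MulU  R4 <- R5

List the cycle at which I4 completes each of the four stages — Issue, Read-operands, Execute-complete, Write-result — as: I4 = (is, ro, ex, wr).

I1 -> (1, 2, 3, 4)
I2 -> (2, 5, 12, 13)  // RAW R2: wait I1 write@4
I3 -> (14, 15, 16, 17)  // WAW R3: wait I2 write@13
I4 -> (15, 16, 23, 24)
I5 -> (16, 17, 20, 21)

I4 = (15, 16, 23, 24)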